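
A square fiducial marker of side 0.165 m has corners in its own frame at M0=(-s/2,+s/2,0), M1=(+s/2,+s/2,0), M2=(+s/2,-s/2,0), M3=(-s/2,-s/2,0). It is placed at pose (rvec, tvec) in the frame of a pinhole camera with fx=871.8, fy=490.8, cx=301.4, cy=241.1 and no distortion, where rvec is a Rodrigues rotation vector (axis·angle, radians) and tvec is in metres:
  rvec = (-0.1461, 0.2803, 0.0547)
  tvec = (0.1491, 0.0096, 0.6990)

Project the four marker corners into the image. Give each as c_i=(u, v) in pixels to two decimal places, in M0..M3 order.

c0=(379.68, 302.10) c1=(592.76, 310.41) c2=(598.75, 191.71) c3=(391.81, 191.12)

Intrinsics K: fx=871.8, fy=490.8, cx=301.4, cy=241.1
Marker side s = 0.165 m; corners in marker frame (Z=0):
  M0 = (-0.0825, +0.0825, 0)
  M1 = (+0.0825, +0.0825, 0)
  M2 = (+0.0825, -0.0825, 0)
  M3 = (-0.0825, -0.0825, 0)
rvec = (-0.1461, 0.2803, 0.0547), |rvec| = θ = 0.32079 rad = 18.380°
Rodrigues: sinθ=0.31532, 1−cosθ=0.05101; R = I + sinθ·[k]× + (1−cosθ)·[k]×²:
    [+0.95957 -0.07407 +0.27156]
    [+0.03347 +0.98794 +0.15121]
    [-0.27948 -0.13601 +0.95047]
t = (0.1491, 0.0096, 0.6990) m
M0: Pc = R·M0+t = (+0.06383, +0.08834, +0.71084); u = 871.8·(+0.06383)/0.71084 + 301.4 = 379.6777, v = 490.8·(+0.08834)/0.71084 + 241.1 = 302.0973
M1: Pc = R·M1+t = (+0.22215, +0.09387, +0.66472); u = 871.8·(+0.22215)/0.66472 + 301.4 = 592.7602, v = 490.8·(+0.09387)/0.66472 + 241.1 = 310.4060
M2: Pc = R·M2+t = (+0.23437, -0.06914, +0.68716); u = 871.8·(+0.23437)/0.68716 + 301.4 = 598.7500, v = 490.8·(-0.06914)/0.68716 + 241.1 = 191.7147
M3: Pc = R·M3+t = (+0.07605, -0.07467, +0.73328); u = 871.8·(+0.07605)/0.73328 + 301.4 = 391.8120, v = 490.8·(-0.07467)/0.73328 + 241.1 = 191.1246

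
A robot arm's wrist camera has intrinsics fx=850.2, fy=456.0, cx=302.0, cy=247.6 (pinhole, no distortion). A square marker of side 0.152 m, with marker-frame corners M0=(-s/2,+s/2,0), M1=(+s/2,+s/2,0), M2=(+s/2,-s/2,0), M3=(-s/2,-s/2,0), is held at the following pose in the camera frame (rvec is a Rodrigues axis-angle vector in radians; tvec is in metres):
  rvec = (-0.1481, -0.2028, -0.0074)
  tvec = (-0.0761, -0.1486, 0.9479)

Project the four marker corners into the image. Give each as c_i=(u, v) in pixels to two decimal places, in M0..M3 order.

c0=(164.67, 210.98) c1=(302.03, 212.71) c2=(299.08, 143.14) c3=(164.85, 139.19)

Intrinsics K: fx=850.2, fy=456.0, cx=302.0, cy=247.6
Marker side s = 0.152 m; corners in marker frame (Z=0):
  M0 = (-0.0760, +0.0760, 0)
  M1 = (+0.0760, +0.0760, 0)
  M2 = (+0.0760, -0.0760, 0)
  M3 = (-0.0760, -0.0760, 0)
rvec = (-0.1481, -0.2028, -0.0074), |rvec| = θ = 0.25123 rad = 14.394°
Rodrigues: sinθ=0.24859, 1−cosθ=0.03139; R = I + sinθ·[k]× + (1−cosθ)·[k]×²:
    [+0.97952 +0.02226 -0.20013]
    [+0.00762 +0.98906 +0.14729]
    [+0.20122 -0.14580 +0.96863]
t = (-0.0761, -0.1486, 0.9479) m
M0: Pc = R·M0+t = (-0.14885, -0.07401, +0.92153); u = 850.2·(-0.14885)/0.92153 + 302.0 = 164.6697, v = 456.0·(-0.07401)/0.92153 + 247.6 = 210.9776
M1: Pc = R·M1+t = (+0.00004, -0.07285, +0.95211); u = 850.2·(+0.00004)/0.95211 + 302.0 = 302.0313, v = 456.0·(-0.07285)/0.95211 + 247.6 = 212.7084
M2: Pc = R·M2+t = (-0.00335, -0.22319, +0.97427); u = 850.2·(-0.00335)/0.97427 + 302.0 = 299.0779, v = 456.0·(-0.22319)/0.97427 + 247.6 = 143.1379
M3: Pc = R·M3+t = (-0.15224, -0.22435, +0.94369); u = 850.2·(-0.15224)/0.94369 + 302.0 = 164.8464, v = 456.0·(-0.22435)/0.94369 + 247.6 = 139.1929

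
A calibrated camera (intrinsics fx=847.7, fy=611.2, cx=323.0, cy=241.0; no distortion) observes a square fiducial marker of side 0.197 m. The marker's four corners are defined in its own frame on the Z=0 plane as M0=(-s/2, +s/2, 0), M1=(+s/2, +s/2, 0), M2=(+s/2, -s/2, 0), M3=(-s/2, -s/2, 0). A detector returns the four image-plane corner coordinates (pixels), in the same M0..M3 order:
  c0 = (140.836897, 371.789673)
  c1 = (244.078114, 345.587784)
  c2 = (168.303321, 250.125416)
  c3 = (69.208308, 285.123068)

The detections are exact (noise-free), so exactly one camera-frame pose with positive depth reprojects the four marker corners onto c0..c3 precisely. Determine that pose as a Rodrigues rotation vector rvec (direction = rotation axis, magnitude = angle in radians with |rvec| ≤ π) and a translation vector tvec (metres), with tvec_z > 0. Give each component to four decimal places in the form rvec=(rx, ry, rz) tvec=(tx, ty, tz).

rvec=(0.2637, 0.4946, -0.4474) tvec=(-0.2261, 0.1360, 1.1327)

Intrinsics K: fx=847.7, fy=611.2, cx=323.0, cy=241.0
Marker side s = 0.197 m; corners in marker frame (Z=0):
  M0 = (-0.0985, +0.0985, 0)
  M1 = (+0.0985, +0.0985, 0)
  M2 = (+0.0985, -0.0985, 0)
  M3 = (-0.0985, -0.0985, 0)
Detected image corners:
  c0 = (140.836897, 371.789673) px
  c1 = (244.078114, 345.587784) px
  c2 = (168.303321, 250.125416) px
  c3 = (69.208308, 285.123068) px
Planar DLT: solve 8×8 A·h = b for H (H[2,2]=1):
  H  [+443.63952 +392.29801 +153.79926]
  H  [-295.99663 +498.78798 +314.37207]
  H  [-0.45003 +0.11982 +1.00000]
B = K⁻¹H; ‖b₁‖=0.882869, ‖b₂‖=0.882869; λ = 2/(‖b₁‖+‖b₂‖) = 1.132671, sign → tz>0 ⇒ λ=+1.132671
r₁ = λ·B[:,0] = (+0.78700,-0.34754,-0.50974); r₂ = λ·B[:,1] = (+0.47247,+0.87084,+0.13571)
r₃ = r₁×r₂ = (+0.39674,-0.34764,+0.84956); SVD([r₁ r₂ r₃]) → R = UVᵀ:
  R  [+0.78700 +0.47247 +0.39674]
  R  [-0.34754 +0.87084 -0.34764]
  R  [-0.50974 +0.13571 +0.84956]
t = (-0.22608, +0.13597, +1.13267) m
tr R = 2.507399; θ = arccos((tr R − 1)/2) = 0.717123 rad = 41.088°
axis k = ((R−Rᵀ)₃₂, (R−Rᵀ)₁₃, (R−Rᵀ)₂₁) / (2 sinθ) = (+0.367727, +0.689631, -0.623848)
rvec = θ·k = (+0.263706, +0.494550, -0.447376)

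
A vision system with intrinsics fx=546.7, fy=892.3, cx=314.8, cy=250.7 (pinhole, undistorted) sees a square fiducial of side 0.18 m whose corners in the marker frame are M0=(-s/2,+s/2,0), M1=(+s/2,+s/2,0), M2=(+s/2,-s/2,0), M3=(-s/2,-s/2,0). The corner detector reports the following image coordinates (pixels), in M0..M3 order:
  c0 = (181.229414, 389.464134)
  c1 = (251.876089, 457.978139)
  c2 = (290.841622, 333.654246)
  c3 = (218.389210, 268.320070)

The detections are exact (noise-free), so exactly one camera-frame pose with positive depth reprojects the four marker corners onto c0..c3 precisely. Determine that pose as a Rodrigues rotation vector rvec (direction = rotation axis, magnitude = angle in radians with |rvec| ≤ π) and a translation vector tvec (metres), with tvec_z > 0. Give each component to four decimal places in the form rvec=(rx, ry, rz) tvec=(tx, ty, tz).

rvec=(0.0087, 0.2085, 0.4766) tvec=(-0.1686, 0.1441, 1.1542)

Intrinsics K: fx=546.7, fy=892.3, cx=314.8, cy=250.7
Marker side s = 0.18 m; corners in marker frame (Z=0):
  M0 = (-0.0900, +0.0900, 0)
  M1 = (+0.0900, +0.0900, 0)
  M2 = (+0.0900, -0.0900, 0)
  M3 = (-0.0900, -0.0900, 0)
Detected image corners:
  c0 = (181.229414, 389.464134) px
  c1 = (251.876089, 457.978139) px
  c2 = (290.841622, 333.654246) px
  c3 = (218.389210, 268.320070) px
Planar DLT: solve 8×8 A·h = b for H (H[2,2]=1):
  H  [+357.22959 -199.76088 +234.94955]
  H  [+309.93757 +699.59438 +362.11212]
  H  [-0.17083 +0.04933 +1.00000]
B = K⁻¹H; ‖b₁‖=0.866418, ‖b₂‖=0.866418; λ = 2/(‖b₁‖+‖b₂‖) = 1.154177, sign → tz>0 ⇒ λ=+1.154177
r₁ = λ·B[:,0] = (+0.86771,+0.45630,-0.19717); r₂ = λ·B[:,1] = (-0.45451,+0.88892,+0.05693)
r₃ = r₁×r₂ = (+0.20125,+0.04021,+0.97871); SVD([r₁ r₂ r₃]) → R = UVᵀ:
  R  [+0.86771 -0.45451 +0.20125]
  R  [+0.45630 +0.88892 +0.04021]
  R  [-0.19717 +0.05693 +0.97871]
t = (-0.16858, +0.14411, +1.15418) m
tr R = 2.735340; θ = arccos((tr R − 1)/2) = 0.520300 rad = 29.811°
axis k = ((R−Rᵀ)₃₂, (R−Rᵀ)₁₃, (R−Rᵀ)₂₁) / (2 sinθ) = (+0.016817, +0.400712, +0.916050)
rvec = θ·k = (+0.008750, +0.208491, +0.476620)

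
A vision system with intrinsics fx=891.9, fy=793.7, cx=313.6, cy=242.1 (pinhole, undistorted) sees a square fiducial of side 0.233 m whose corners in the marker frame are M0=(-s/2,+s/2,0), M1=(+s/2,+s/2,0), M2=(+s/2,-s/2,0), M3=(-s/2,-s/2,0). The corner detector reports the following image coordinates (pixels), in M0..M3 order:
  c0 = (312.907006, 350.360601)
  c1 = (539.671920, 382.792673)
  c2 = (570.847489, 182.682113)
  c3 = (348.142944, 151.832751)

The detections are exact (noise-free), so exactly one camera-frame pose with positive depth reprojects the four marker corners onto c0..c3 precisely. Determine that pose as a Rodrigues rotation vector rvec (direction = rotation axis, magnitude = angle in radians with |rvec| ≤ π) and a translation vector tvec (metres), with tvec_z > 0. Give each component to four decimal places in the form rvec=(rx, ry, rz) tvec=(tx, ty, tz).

rvec=(-0.0754, 0.0136, 0.1574) tvec=(0.1326, 0.0275, 0.9159)

Intrinsics K: fx=891.9, fy=793.7, cx=313.6, cy=242.1
Marker side s = 0.233 m; corners in marker frame (Z=0):
  M0 = (-0.1165, +0.1165, 0)
  M1 = (+0.1165, +0.1165, 0)
  M2 = (+0.1165, -0.1165, 0)
  M3 = (-0.1165, -0.1165, 0)
Detected image corners:
  c0 = (312.907006, 350.360601) px
  c1 = (539.671920, 382.792673) px
  c2 = (570.847489, 182.682113) px
  c3 = (348.142944, 151.832751) px
Planar DLT: solve 8×8 A·h = b for H (H[2,2]=1):
  H  [+955.02388 -178.27050 +442.76994]
  H  [+130.08744 +833.90251 +265.94104]
  H  [-0.02127 -0.08069 +1.00000]
B = K⁻¹H; ‖b₁‖=1.091841, ‖b₂‖=1.091841; λ = 2/(‖b₁‖+‖b₂‖) = 0.915885, sign → tz>0 ⇒ λ=+0.915885
r₁ = λ·B[:,0] = (+0.98756,+0.15606,-0.01948); r₂ = λ·B[:,1] = (-0.15708,+0.98482,-0.07390)
r₃ = r₁×r₂ = (+0.00765,+0.07604,+0.99708); SVD([r₁ r₂ r₃]) → R = UVᵀ:
  R  [+0.98756 -0.15708 +0.00765]
  R  [+0.15606 +0.98482 +0.07604]
  R  [-0.01948 -0.07390 +0.99708]
t = (+0.13264, +0.02751, +0.91588) m
tr R = 2.969449; θ = arccos((tr R − 1)/2) = 0.175013 rad = 10.028°
axis k = ((R−Rᵀ)₃₂, (R−Rᵀ)₁₃, (R−Rᵀ)₂₁) / (2 sinθ) = (-0.430556, +0.077923, +0.899194)
rvec = θ·k = (-0.075353, +0.013638, +0.157371)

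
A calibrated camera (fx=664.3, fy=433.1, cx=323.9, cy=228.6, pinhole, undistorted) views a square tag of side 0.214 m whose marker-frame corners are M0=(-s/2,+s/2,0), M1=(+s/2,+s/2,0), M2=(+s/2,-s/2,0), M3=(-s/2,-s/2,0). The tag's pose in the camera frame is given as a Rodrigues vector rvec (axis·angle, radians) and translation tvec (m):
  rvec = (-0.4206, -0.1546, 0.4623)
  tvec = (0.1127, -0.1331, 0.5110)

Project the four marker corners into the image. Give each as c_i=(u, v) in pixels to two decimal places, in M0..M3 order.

Intrinsics K: fx=664.3, fy=433.1, cx=323.9, cy=228.6
Marker side s = 0.214 m; corners in marker frame (Z=0):
  M0 = (-0.1070, +0.1070, 0)
  M1 = (+0.1070, +0.1070, 0)
  M2 = (+0.1070, -0.1070, 0)
  M3 = (-0.1070, -0.1070, 0)
rvec = (-0.4206, -0.1546, 0.4623), |rvec| = θ = 0.64384 rad = 36.889°
Rodrigues: sinθ=0.60027, 1−cosθ=0.20020; R = I + sinθ·[k]× + (1−cosθ)·[k]×²:
    [+0.88524 -0.39961 -0.23805]
    [+0.46242 +0.81134 +0.35762]
    [+0.05023 -0.42666 +0.90302]
t = (0.1127, -0.1331, 0.5110) m
M0: Pc = R·M0+t = (-0.02478, -0.09577, +0.45997); u = 664.3·(-0.02478)/0.45997 + 323.9 = 288.1142, v = 433.1·(-0.09577)/0.45997 + 228.6 = 138.4295
M1: Pc = R·M1+t = (+0.16466, +0.00319, +0.47072); u = 664.3·(+0.16466)/0.47072 + 323.9 = 556.2767, v = 433.1·(+0.00319)/0.47072 + 228.6 = 231.5374
M2: Pc = R·M2+t = (+0.25018, -0.17043, +0.56203); u = 664.3·(+0.25018)/0.56203 + 323.9 = 619.6044, v = 433.1·(-0.17043)/0.56203 + 228.6 = 97.2625
M3: Pc = R·M3+t = (+0.06074, -0.26939, +0.55128); u = 664.3·(+0.06074)/0.55128 + 323.9 = 397.0906, v = 433.1·(-0.26939)/0.55128 + 228.6 = 16.9573

c0=(288.11, 138.43) c1=(556.28, 231.54) c2=(619.60, 97.26) c3=(397.09, 16.96)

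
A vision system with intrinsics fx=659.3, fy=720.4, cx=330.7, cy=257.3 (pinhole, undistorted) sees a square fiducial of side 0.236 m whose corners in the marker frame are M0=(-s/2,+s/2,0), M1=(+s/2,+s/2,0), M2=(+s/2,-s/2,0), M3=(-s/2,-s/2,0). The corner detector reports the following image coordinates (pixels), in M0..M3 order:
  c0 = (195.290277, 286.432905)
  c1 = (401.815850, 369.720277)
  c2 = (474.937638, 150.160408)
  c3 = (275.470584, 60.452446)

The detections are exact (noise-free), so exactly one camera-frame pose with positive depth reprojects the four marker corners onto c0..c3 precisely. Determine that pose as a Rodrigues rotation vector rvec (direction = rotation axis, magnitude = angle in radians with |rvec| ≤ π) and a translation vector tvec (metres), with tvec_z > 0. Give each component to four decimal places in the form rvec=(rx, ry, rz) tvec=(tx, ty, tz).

Intrinsics K: fx=659.3, fy=720.4, cx=330.7, cy=257.3
Marker side s = 0.236 m; corners in marker frame (Z=0):
  M0 = (-0.1180, +0.1180, 0)
  M1 = (+0.1180, +0.1180, 0)
  M2 = (+0.1180, -0.1180, 0)
  M3 = (-0.1180, -0.1180, 0)
Detected image corners:
  c0 = (195.290277, 286.432905) px
  c1 = (401.815850, 369.720277) px
  c2 = (474.937638, 150.160408) px
  c3 = (275.470584, 60.452446) px
Planar DLT: solve 8×8 A·h = b for H (H[2,2]=1):
  H  [+912.68689 -354.25625 +339.15103]
  H  [+400.54843 +924.56078 +216.32939]
  H  [+0.15640 -0.08828 +1.00000]
B = K⁻¹H; ‖b₁‖=1.407097, ‖b₂‖=1.407097; λ = 2/(‖b₁‖+‖b₂‖) = 0.710683, sign → tz>0 ⇒ λ=+0.710683
r₁ = λ·B[:,0] = (+0.92806,+0.35545,+0.11115); r₂ = λ·B[:,1] = (-0.35040,+0.93450,-0.06274)
r₃ = r₁×r₂ = (-0.12617,+0.01928,+0.99182); SVD([r₁ r₂ r₃]) → R = UVᵀ:
  R  [+0.92806 -0.35040 -0.12617]
  R  [+0.35545 +0.93450 +0.01928]
  R  [+0.11115 -0.06274 +0.99182]
t = (+0.00911, -0.04042, +0.71068) m
tr R = 2.854383; θ = arccos((tr R − 1)/2) = 0.383952 rad = 21.999°
axis k = ((R−Rᵀ)₃₂, (R−Rᵀ)₁₃, (R−Rᵀ)₂₁) / (2 sinθ) = (-0.109477, -0.316782, +0.942159)
rvec = θ·k = (-0.042034, -0.121629, +0.361744)

rvec=(-0.0420, -0.1216, 0.3617) tvec=(0.0091, -0.0404, 0.7107)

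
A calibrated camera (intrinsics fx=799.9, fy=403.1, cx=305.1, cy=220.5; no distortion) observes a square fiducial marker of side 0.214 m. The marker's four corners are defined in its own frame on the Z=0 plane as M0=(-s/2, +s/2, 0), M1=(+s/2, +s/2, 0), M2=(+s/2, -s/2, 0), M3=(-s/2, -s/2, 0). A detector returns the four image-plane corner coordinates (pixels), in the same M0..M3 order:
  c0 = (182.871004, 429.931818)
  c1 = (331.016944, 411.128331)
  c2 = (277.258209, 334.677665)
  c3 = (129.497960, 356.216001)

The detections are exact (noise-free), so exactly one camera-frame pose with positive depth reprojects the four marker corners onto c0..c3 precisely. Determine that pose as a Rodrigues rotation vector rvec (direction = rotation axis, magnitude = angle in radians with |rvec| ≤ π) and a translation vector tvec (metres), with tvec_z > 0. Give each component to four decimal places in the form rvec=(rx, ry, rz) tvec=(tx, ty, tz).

rvec=(0.0756, 0.1593, -0.3295) tvec=(-0.1010, 0.4291, 1.0622)

Intrinsics K: fx=799.9, fy=403.1, cx=305.1, cy=220.5
Marker side s = 0.214 m; corners in marker frame (Z=0):
  M0 = (-0.1070, +0.1070, 0)
  M1 = (+0.1070, +0.1070, 0)
  M2 = (+0.1070, -0.1070, 0)
  M3 = (-0.1070, -0.1070, 0)
Detected image corners:
  c0 = (182.871004, 429.931818) px
  c1 = (331.016944, 411.128331) px
  c2 = (277.258209, 334.677665) px
  c3 = (129.497960, 356.216001) px
Planar DLT: solve 8×8 A·h = b for H (H[2,2]=1):
  H  [+654.98508 +260.66340 +229.03870]
  H  [-154.77694 +368.00512 +383.34007]
  H  [-0.15810 +0.04506 +1.00000]
B = K⁻¹H; ‖b₁‖=0.941475, ‖b₂‖=0.941475; λ = 2/(‖b₁‖+‖b₂‖) = 1.062163, sign → tz>0 ⇒ λ=+1.062163
r₁ = λ·B[:,0] = (+0.93379,-0.31598,-0.16793); r₂ = λ·B[:,1] = (+0.32787,+0.94351,+0.04786)
r₃ = r₁×r₂ = (+0.14332,-0.09975,+0.98464); SVD([r₁ r₂ r₃]) → R = UVᵀ:
  R  [+0.93379 +0.32787 +0.14332]
  R  [-0.31598 +0.94351 -0.09975]
  R  [-0.16793 +0.04786 +0.98464]
t = (-0.10100, +0.42908, +1.06216) m
tr R = 2.861933; θ = arccos((tr R − 1)/2) = 0.373745 rad = 21.414°
axis k = ((R−Rᵀ)₃₂, (R−Rᵀ)₁₃, (R−Rᵀ)₂₁) / (2 sinθ) = (+0.202147, +0.426248, -0.881730)
rvec = θ·k = (+0.075552, +0.159308, -0.329543)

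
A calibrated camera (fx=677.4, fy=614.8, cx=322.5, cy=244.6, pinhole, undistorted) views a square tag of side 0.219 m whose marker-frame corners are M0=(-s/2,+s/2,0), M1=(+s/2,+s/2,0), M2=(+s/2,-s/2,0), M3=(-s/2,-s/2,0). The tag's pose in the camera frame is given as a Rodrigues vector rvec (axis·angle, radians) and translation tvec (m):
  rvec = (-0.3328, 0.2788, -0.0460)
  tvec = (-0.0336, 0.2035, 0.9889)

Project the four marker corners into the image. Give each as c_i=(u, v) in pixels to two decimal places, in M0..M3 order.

c0=(226.64, 443.01) c1=(374.89, 442.20) c2=(371.27, 300.27) c3=(233.34, 308.76)

Intrinsics K: fx=677.4, fy=614.8, cx=322.5, cy=244.6
Marker side s = 0.219 m; corners in marker frame (Z=0):
  M0 = (-0.1095, +0.1095, 0)
  M1 = (+0.1095, +0.1095, 0)
  M2 = (+0.1095, -0.1095, 0)
  M3 = (-0.1095, -0.1095, 0)
rvec = (-0.3328, 0.2788, -0.0460), |rvec| = θ = 0.43658 rad = 25.014°
Rodrigues: sinθ=0.42284, 1−cosθ=0.09380; R = I + sinθ·[k]× + (1−cosθ)·[k]×²:
    [+0.96071 -0.00111 +0.27756]
    [-0.09021 +0.94445 +0.31602]
    [-0.26249 -0.32864 +0.90724]
t = (-0.0336, 0.2035, 0.9889) m
M0: Pc = R·M0+t = (-0.13892, +0.31680, +0.98166); u = 677.4·(-0.13892)/0.98166 + 322.5 = 226.6381, v = 614.8·(+0.31680)/0.98166 + 244.6 = 443.0056
M1: Pc = R·M1+t = (+0.07148, +0.29704, +0.92417); u = 677.4·(+0.07148)/0.92417 + 322.5 = 374.8907, v = 614.8·(+0.29704)/0.92417 + 244.6 = 442.2040
M2: Pc = R·M2+t = (+0.07172, +0.09020, +0.99614); u = 677.4·(+0.07172)/0.99614 + 322.5 = 371.2704, v = 614.8·(+0.09020)/0.99614 + 244.6 = 300.2721
M3: Pc = R·M3+t = (-0.13868, +0.10996, +1.05363); u = 677.4·(-0.13868)/1.05363 + 322.5 = 233.3422, v = 614.8·(+0.10996)/1.05363 + 244.6 = 308.7627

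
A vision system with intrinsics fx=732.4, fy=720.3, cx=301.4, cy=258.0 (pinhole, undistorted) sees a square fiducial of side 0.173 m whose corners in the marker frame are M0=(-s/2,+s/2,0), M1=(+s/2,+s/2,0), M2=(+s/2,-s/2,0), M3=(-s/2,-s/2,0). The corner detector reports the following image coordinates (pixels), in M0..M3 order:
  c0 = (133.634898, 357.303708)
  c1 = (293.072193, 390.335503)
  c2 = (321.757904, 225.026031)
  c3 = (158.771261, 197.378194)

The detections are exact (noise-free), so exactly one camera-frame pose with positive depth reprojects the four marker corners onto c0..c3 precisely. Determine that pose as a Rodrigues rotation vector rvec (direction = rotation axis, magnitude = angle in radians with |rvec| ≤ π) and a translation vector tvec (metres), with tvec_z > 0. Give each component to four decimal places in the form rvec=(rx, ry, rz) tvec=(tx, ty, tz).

rvec=(0.0560, 0.1632, 0.1727) tvec=(-0.0781, 0.0364, 0.7514)

Intrinsics K: fx=732.4, fy=720.3, cx=301.4, cy=258.0
Marker side s = 0.173 m; corners in marker frame (Z=0):
  M0 = (-0.0865, +0.0865, 0)
  M1 = (+0.0865, +0.0865, 0)
  M2 = (+0.0865, -0.0865, 0)
  M3 = (-0.0865, -0.0865, 0)
Detected image corners:
  c0 = (133.634898, 357.303708) px
  c1 = (293.072193, 390.335503) px
  c2 = (321.757904, 225.026031) px
  c3 = (158.771261, 197.378194) px
Planar DLT: solve 8×8 A·h = b for H (H[2,2]=1):
  H  [+884.46153 -134.40410 +225.24687]
  H  [+114.47465 +966.74400 +292.88724]
  H  [-0.20862 +0.09244 +1.00000]
B = K⁻¹H; ‖b₁‖=1.330861, ‖b₂‖=1.330861; λ = 2/(‖b₁‖+‖b₂‖) = 0.751393, sign → tz>0 ⇒ λ=+0.751393
r₁ = λ·B[:,0] = (+0.97191,+0.17556,-0.15676); r₂ = λ·B[:,1] = (-0.16647,+0.98360,+0.06946)
r₃ = r₁×r₂ = (+0.16638,-0.04141,+0.98519); SVD([r₁ r₂ r₃]) → R = UVᵀ:
  R  [+0.97191 -0.16647 +0.16638]
  R  [+0.17556 +0.98360 -0.04141]
  R  [-0.15676 +0.06946 +0.98519]
t = (-0.07813, +0.03639, +0.75139) m
tr R = 2.940696; θ = arccos((tr R − 1)/2) = 0.244130 rad = 13.988°
axis k = ((R−Rᵀ)₃₂, (R−Rᵀ)₁₃, (R−Rᵀ)₂₁) / (2 sinθ) = (+0.229339, +0.668435, +0.707529)
rvec = θ·k = (+0.055989, +0.163185, +0.172729)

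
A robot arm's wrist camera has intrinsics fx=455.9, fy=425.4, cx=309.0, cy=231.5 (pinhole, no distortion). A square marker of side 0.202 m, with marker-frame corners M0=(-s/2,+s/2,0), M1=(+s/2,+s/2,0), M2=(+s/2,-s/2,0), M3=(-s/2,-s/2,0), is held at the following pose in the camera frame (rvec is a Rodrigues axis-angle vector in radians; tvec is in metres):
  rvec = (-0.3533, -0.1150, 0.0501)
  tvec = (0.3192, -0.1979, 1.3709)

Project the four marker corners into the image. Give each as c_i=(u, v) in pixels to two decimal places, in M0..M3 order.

c0=(383.33, 196.12) c1=(450.05, 201.07) c2=(444.93, 145.74) c3=(381.49, 140.20)

Intrinsics K: fx=455.9, fy=425.4, cx=309.0, cy=231.5
Marker side s = 0.202 m; corners in marker frame (Z=0):
  M0 = (-0.1010, +0.1010, 0)
  M1 = (+0.1010, +0.1010, 0)
  M2 = (+0.1010, -0.1010, 0)
  M3 = (-0.1010, -0.1010, 0)
rvec = (-0.3533, -0.1150, 0.0501), |rvec| = θ = 0.37491 rad = 21.481°
Rodrigues: sinθ=0.36619, 1−cosθ=0.06946; R = I + sinθ·[k]× + (1−cosθ)·[k]×²:
    [+0.99222 -0.02886 -0.12107]
    [+0.06901 +0.93708 +0.34223]
    [+0.10358 -0.34793 +0.93178]
t = (0.3192, -0.1979, 1.3709) m
M0: Pc = R·M0+t = (+0.21607, -0.11023, +1.32530); u = 455.9·(+0.21607)/1.32530 + 309.0 = 383.3280, v = 425.4·(-0.11023)/1.32530 + 231.5 = 196.1193
M1: Pc = R·M1+t = (+0.41650, -0.09628, +1.34622); u = 455.9·(+0.41650)/1.34622 + 309.0 = 450.0485, v = 425.4·(-0.09628)/1.34622 + 231.5 = 201.0744
M2: Pc = R·M2+t = (+0.42233, -0.28557, +1.41650); u = 455.9·(+0.42233)/1.41650 + 309.0 = 444.9263, v = 425.4·(-0.28557)/1.41650 + 231.5 = 145.7371
M3: Pc = R·M3+t = (+0.22190, -0.29952, +1.39558); u = 455.9·(+0.22190)/1.39558 + 309.0 = 381.4890, v = 425.4·(-0.29952)/1.39558 + 231.5 = 140.2019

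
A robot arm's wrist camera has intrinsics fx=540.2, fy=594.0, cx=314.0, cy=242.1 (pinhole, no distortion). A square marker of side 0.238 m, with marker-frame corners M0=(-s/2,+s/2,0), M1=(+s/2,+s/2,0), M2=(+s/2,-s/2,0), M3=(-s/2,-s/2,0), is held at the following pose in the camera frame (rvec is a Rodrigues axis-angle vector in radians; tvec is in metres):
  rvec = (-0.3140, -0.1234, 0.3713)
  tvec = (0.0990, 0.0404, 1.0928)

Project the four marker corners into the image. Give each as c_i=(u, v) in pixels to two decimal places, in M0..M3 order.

c0=(287.60, 299.41) c1=(399.99, 348.54) c2=(432.22, 231.56) c3=(327.95, 184.27)

Intrinsics K: fx=540.2, fy=594.0, cx=314.0, cy=242.1
Marker side s = 0.238 m; corners in marker frame (Z=0):
  M0 = (-0.1190, +0.1190, 0)
  M1 = (+0.1190, +0.1190, 0)
  M2 = (+0.1190, -0.1190, 0)
  M3 = (-0.1190, -0.1190, 0)
rvec = (-0.3140, -0.1234, 0.3713), |rvec| = θ = 0.50168 rad = 28.744°
Rodrigues: sinθ=0.48090, 1−cosθ=0.12323; R = I + sinθ·[k]× + (1−cosθ)·[k]×²:
    [+0.92505 -0.33695 -0.17537]
    [+0.37489 +0.88423 +0.27856]
    [+0.06121 -0.32343 +0.94427]
t = (0.0990, 0.0404, 1.0928) m
M0: Pc = R·M0+t = (-0.05118, +0.10101, +1.04703); u = 540.2·(-0.05118)/1.04703 + 314.0 = 287.5957, v = 594.0·(+0.10101)/1.04703 + 242.1 = 299.4057
M1: Pc = R·M1+t = (+0.16898, +0.19024, +1.06160); u = 540.2·(+0.16898)/1.06160 + 314.0 = 399.9884, v = 594.0·(+0.19024)/1.06160 + 242.1 = 348.5433
M2: Pc = R·M2+t = (+0.24918, -0.02021, +1.13857); u = 540.2·(+0.24918)/1.13857 + 314.0 = 432.2233, v = 594.0·(-0.02021)/1.13857 + 242.1 = 231.5556
M3: Pc = R·M3+t = (+0.02902, -0.10944, +1.12400); u = 540.2·(+0.02902)/1.12400 + 314.0 = 327.9454, v = 594.0·(-0.10944)/1.12400 + 242.1 = 184.2670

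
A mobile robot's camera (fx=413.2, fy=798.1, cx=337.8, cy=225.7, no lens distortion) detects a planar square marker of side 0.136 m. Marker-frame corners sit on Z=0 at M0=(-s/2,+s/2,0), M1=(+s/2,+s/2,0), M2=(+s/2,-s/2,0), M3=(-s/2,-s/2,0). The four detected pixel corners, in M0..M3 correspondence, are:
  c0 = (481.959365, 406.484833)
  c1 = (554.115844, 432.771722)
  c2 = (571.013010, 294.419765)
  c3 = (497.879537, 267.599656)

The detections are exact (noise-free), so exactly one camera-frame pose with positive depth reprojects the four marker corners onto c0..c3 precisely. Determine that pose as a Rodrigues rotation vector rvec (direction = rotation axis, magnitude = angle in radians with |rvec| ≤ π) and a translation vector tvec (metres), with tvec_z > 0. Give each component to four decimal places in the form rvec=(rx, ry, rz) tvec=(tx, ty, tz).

rvec=(0.0769, 0.0004, 0.1877) tvec=(0.3455, 0.1188, 0.7576)

Intrinsics K: fx=413.2, fy=798.1, cx=337.8, cy=225.7
Marker side s = 0.136 m; corners in marker frame (Z=0):
  M0 = (-0.0680, +0.0680, 0)
  M1 = (+0.0680, +0.0680, 0)
  M2 = (+0.0680, -0.0680, 0)
  M3 = (-0.0680, -0.0680, 0)
Detected image corners:
  c0 = (481.959365, 406.484833) px
  c1 = (554.115844, 432.771722) px
  c2 = (571.013010, 294.419765) px
  c3 = (497.879537, 267.599656) px
Planar DLT: solve 8×8 A·h = b for H (H[2,2]=1):
  H  [+538.84154 -67.55038 +526.20776]
  H  [+198.36961 +1054.60414 +350.80268]
  H  [+0.00895 +0.10091 +1.00000]
B = K⁻¹H; ‖b₁‖=1.319911, ‖b₂‖=1.319911; λ = 2/(‖b₁‖+‖b₂‖) = 0.757627, sign → tz>0 ⇒ λ=+0.757627
r₁ = λ·B[:,0] = (+0.98245,+0.18639,+0.00678); r₂ = λ·B[:,1] = (-0.18636,+0.97950,+0.07645)
r₃ = r₁×r₂ = (+0.00761,-0.07638,+0.99705); SVD([r₁ r₂ r₃]) → R = UVᵀ:
  R  [+0.98245 -0.18636 +0.00761]
  R  [+0.18639 +0.97950 -0.07638]
  R  [+0.00678 +0.07645 +0.99705]
t = (+0.34546, +0.11876, +0.75763) m
tr R = 2.959005; θ = arccos((tr R − 1)/2) = 0.202821 rad = 11.621°
axis k = ((R−Rᵀ)₃₂, (R−Rᵀ)₁₃, (R−Rᵀ)₂₁) / (2 sinθ) = (+0.379354, +0.002040, +0.925249)
rvec = θ·k = (+0.076941, +0.000414, +0.187660)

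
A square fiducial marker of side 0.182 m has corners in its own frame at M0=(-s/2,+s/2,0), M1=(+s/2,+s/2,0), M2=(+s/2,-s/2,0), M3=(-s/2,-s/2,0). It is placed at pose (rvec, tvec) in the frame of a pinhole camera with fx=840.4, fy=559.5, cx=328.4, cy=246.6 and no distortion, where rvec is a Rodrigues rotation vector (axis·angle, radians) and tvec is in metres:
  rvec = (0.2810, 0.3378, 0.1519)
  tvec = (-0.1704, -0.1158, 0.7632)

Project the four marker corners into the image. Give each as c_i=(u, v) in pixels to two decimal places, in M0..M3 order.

Intrinsics K: fx=840.4, fy=559.5, cx=328.4, cy=246.6
Marker side s = 0.182 m; corners in marker frame (Z=0):
  M0 = (-0.0910, +0.0910, 0)
  M1 = (+0.0910, +0.0910, 0)
  M2 = (+0.0910, -0.0910, 0)
  M3 = (-0.0910, -0.0910, 0)
rvec = (0.2810, 0.3378, 0.1519), |rvec| = θ = 0.46491 rad = 26.638°
Rodrigues: sinθ=0.44834, 1−cosθ=0.10614; R = I + sinθ·[k]× + (1−cosθ)·[k]×²:
    [+0.93264 -0.09987 +0.34672]
    [+0.19310 +0.94990 -0.24579]
    [-0.30480 +0.29618 +0.90519]
t = (-0.1704, -0.1158, 0.7632) m
M0: Pc = R·M0+t = (-0.26436, -0.04693, +0.81789); u = 840.4·(-0.26436)/0.81789 + 328.4 = 56.7658, v = 559.5·(-0.04693)/0.81789 + 246.6 = 214.4952
M1: Pc = R·M1+t = (-0.09462, -0.01179, +0.76242); u = 840.4·(-0.09462)/0.76242 + 328.4 = 224.1031, v = 559.5·(-0.01179)/0.76242 + 246.6 = 237.9497
M2: Pc = R·M2+t = (-0.07644, -0.18467, +0.70851); u = 840.4·(-0.07644)/0.70851 + 328.4 = 237.7288, v = 559.5·(-0.18467)/0.70851 + 246.6 = 100.7701
M3: Pc = R·M3+t = (-0.24618, -0.21981, +0.76398); u = 840.4·(-0.24618)/0.76398 + 328.4 = 57.5951, v = 559.5·(-0.21981)/0.76398 + 246.6 = 85.6215

c0=(56.77, 214.50) c1=(224.10, 237.95) c2=(237.73, 100.77) c3=(57.60, 85.62)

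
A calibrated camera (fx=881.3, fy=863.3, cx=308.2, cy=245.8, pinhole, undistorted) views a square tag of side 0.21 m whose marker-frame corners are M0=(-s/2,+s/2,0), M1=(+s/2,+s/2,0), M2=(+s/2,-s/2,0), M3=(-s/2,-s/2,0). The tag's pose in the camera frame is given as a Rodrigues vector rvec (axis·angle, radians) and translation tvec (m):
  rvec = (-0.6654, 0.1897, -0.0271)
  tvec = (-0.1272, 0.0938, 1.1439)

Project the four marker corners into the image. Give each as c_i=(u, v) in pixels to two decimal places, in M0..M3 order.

c0=(120.08, 391.76) c1=(285.13, 381.94) c2=(293.17, 247.38) c3=(145.31, 259.99)

Intrinsics K: fx=881.3, fy=863.3, cx=308.2, cy=245.8
Marker side s = 0.21 m; corners in marker frame (Z=0):
  M0 = (-0.1050, +0.1050, 0)
  M1 = (+0.1050, +0.1050, 0)
  M2 = (+0.1050, -0.1050, 0)
  M3 = (-0.1050, -0.1050, 0)
rvec = (-0.6654, 0.1897, -0.0271), |rvec| = θ = 0.69244 rad = 39.674°
Rodrigues: sinθ=0.63842, 1−cosθ=0.23031; R = I + sinθ·[k]× + (1−cosθ)·[k]×²:
    [+0.98236 -0.03565 +0.18356]
    [-0.08562 +0.78697 +0.61102]
    [-0.16624 -0.61596 +0.77004]
t = (-0.1272, 0.0938, 1.1439) m
M0: Pc = R·M0+t = (-0.23409, +0.18542, +1.09668); u = 881.3·(-0.23409)/1.09668 + 308.2 = 120.0829, v = 863.3·(+0.18542)/1.09668 + 245.8 = 391.7632
M1: Pc = R·M1+t = (-0.02779, +0.16744, +1.06177); u = 881.3·(-0.02779)/1.06177 + 308.2 = 285.1295, v = 863.3·(+0.16744)/1.06177 + 245.8 = 381.9436
M2: Pc = R·M2+t = (-0.02031, +0.00218, +1.19112); u = 881.3·(-0.02031)/1.19112 + 308.2 = 293.1734, v = 863.3·(+0.00218)/1.19112 + 245.8 = 247.3785
M3: Pc = R·M3+t = (-0.22661, +0.02016, +1.22603); u = 881.3·(-0.22661)/1.22603 + 308.2 = 145.3108, v = 863.3·(+0.02016)/1.22603 + 245.8 = 259.9938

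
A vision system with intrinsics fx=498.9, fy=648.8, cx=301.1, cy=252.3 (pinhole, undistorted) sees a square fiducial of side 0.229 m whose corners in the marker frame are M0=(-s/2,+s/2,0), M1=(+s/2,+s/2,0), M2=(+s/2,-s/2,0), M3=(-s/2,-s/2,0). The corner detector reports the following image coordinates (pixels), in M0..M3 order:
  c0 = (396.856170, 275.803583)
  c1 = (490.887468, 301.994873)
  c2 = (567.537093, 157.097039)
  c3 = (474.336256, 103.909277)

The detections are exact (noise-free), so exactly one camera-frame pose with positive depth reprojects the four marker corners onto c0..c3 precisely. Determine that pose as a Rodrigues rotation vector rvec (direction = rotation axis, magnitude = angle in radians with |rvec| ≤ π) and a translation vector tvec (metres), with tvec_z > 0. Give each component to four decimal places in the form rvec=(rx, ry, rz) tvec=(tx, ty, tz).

Intrinsics K: fx=498.9, fy=648.8, cx=301.1, cy=252.3
Marker side s = 0.229 m; corners in marker frame (Z=0):
  M0 = (-0.1145, +0.1145, 0)
  M1 = (+0.1145, +0.1145, 0)
  M2 = (+0.1145, -0.1145, 0)
  M3 = (-0.1145, -0.1145, 0)
Detected image corners:
  c0 = (396.856170, 275.803583) px
  c1 = (490.887468, 301.994873) px
  c2 = (567.537093, 157.097039) px
  c3 = (474.336256, 103.909277) px
Planar DLT: solve 8×8 A·h = b for H (H[2,2]=1):
  H  [+710.42585 -106.87088 +483.65497]
  H  [+301.17770 +787.24287 +215.43605]
  H  [+0.62504 +0.47580 +1.00000]
B = K⁻¹H; ‖b₁‖=1.239063, ‖b₂‖=1.239063; λ = 2/(‖b₁‖+‖b₂‖) = 0.807061, sign → tz>0 ⇒ λ=+0.807061
r₁ = λ·B[:,0] = (+0.84479,+0.17848,+0.50445); r₂ = λ·B[:,1] = (-0.40464,+0.82995,+0.38400)
r₃ = r₁×r₂ = (-0.35013,-0.52852,+0.77335); SVD([r₁ r₂ r₃]) → R = UVᵀ:
  R  [+0.84479 -0.40464 -0.35013]
  R  [+0.17848 +0.82995 -0.52852]
  R  [+0.50445 +0.38400 +0.77335]
t = (+0.29532, -0.04586, +0.80706) m
tr R = 2.448098; θ = arccos((tr R − 1)/2) = 0.761142 rad = 43.610°
axis k = ((R−Rᵀ)₃₂, (R−Rᵀ)₁₃, (R−Rᵀ)₂₁) / (2 sinθ) = (+0.661485, -0.619485, +0.422701)
rvec = θ·k = (+0.503484, -0.471516, +0.321735)

rvec=(0.5035, -0.4715, 0.3217) tvec=(0.2953, -0.0459, 0.8071)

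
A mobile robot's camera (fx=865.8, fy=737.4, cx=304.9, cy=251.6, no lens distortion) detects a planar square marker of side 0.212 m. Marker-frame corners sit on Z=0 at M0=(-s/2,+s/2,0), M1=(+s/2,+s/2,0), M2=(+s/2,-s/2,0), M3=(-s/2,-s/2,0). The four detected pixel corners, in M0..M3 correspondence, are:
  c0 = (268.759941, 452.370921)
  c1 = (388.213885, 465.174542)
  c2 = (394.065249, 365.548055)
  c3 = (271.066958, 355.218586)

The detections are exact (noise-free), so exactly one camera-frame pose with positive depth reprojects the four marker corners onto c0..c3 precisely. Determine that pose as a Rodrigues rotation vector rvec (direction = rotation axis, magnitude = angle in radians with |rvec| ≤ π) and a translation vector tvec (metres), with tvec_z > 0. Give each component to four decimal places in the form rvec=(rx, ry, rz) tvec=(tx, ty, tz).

Intrinsics K: fx=865.8, fy=737.4, cx=304.9, cy=251.6
Marker side s = 0.212 m; corners in marker frame (Z=0):
  M0 = (-0.1060, +0.1060, 0)
  M1 = (+0.1060, +0.1060, 0)
  M2 = (+0.1060, -0.1060, 0)
  M3 = (-0.1060, -0.1060, 0)
Detected image corners:
  c0 = (268.759941, 452.370921) px
  c1 = (388.213885, 465.174542) px
  c2 = (394.065249, 365.548055) px
  c3 = (271.066958, 355.218586) px
Planar DLT: solve 8×8 A·h = b for H (H[2,2]=1):
  H  [+527.31429 +24.96767 +329.63481]
  H  [-0.36354 +518.65303 +410.19130]
  H  [-0.13430 +0.13339 +1.00000]
B = K⁻¹H; ‖b₁‖=0.671473, ‖b₂‖=0.671473; λ = 2/(‖b₁‖+‖b₂‖) = 1.489263, sign → tz>0 ⇒ λ=+1.489263
r₁ = λ·B[:,0] = (+0.97747,+0.06751,-0.20000); r₂ = λ·B[:,1] = (-0.02701,+0.97970,+0.19866)
r₃ = r₁×r₂ = (+0.20935,-0.18878,+0.95944); SVD([r₁ r₂ r₃]) → R = UVᵀ:
  R  [+0.97747 -0.02701 +0.20935]
  R  [+0.06751 +0.97970 -0.18878]
  R  [-0.20000 +0.19866 +0.95944]
t = (+0.04255, +0.32029, +1.48926) m
tr R = 2.916608; θ = arccos((tr R − 1)/2) = 0.289790 rad = 16.604°
axis k = ((R−Rᵀ)₃₂, (R−Rᵀ)₁₃, (R−Rᵀ)₂₁) / (2 sinθ) = (+0.677927, +0.716283, +0.165388)
rvec = θ·k = (+0.196457, +0.207572, +0.047928)

rvec=(0.1965, 0.2076, 0.0479) tvec=(0.0425, 0.3203, 1.4893)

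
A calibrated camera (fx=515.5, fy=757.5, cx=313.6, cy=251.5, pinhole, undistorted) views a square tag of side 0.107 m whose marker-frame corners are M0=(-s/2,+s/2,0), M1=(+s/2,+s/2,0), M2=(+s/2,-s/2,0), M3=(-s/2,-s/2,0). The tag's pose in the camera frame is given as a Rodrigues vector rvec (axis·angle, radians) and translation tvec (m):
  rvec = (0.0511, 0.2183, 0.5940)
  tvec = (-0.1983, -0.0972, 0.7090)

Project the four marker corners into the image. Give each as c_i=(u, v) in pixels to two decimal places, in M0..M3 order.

c0=(121.03, 164.92) c1=(178.61, 226.87) c2=(220.05, 129.58) c3=(160.34, 69.37)

Intrinsics K: fx=515.5, fy=757.5, cx=313.6, cy=251.5
Marker side s = 0.107 m; corners in marker frame (Z=0):
  M0 = (-0.0535, +0.0535, 0)
  M1 = (+0.0535, +0.0535, 0)
  M2 = (+0.0535, -0.0535, 0)
  M3 = (-0.0535, -0.0535, 0)
rvec = (0.0511, 0.2183, 0.5940), |rvec| = θ = 0.63490 rad = 36.377°
Rodrigues: sinθ=0.59310, 1−cosθ=0.19487; R = I + sinθ·[k]× + (1−cosθ)·[k]×²:
    [+0.80639 -0.54950 +0.21860]
    [+0.56028 +0.82817 +0.01495]
    [-0.18925 +0.11042 +0.97570]
t = (-0.1983, -0.0972, 0.7090) m
M0: Pc = R·M0+t = (-0.27084, -0.08287, +0.72503); u = 515.5·(-0.27084)/0.72503 + 313.6 = 121.0321, v = 757.5·(-0.08287)/0.72503 + 251.5 = 164.9209
M1: Pc = R·M1+t = (-0.18456, -0.02292, +0.70478); u = 515.5·(-0.18456)/0.70478 + 313.6 = 178.6099, v = 757.5·(-0.02292)/0.70478 + 251.5 = 226.8678
M2: Pc = R·M2+t = (-0.12576, -0.11153, +0.69297); u = 515.5·(-0.12576)/0.69297 + 313.6 = 220.0469, v = 757.5·(-0.11153)/0.69297 + 251.5 = 129.5818
M3: Pc = R·M3+t = (-0.21204, -0.17148, +0.71322); u = 515.5·(-0.21204)/0.71322 + 313.6 = 160.3387, v = 757.5·(-0.17148)/0.71322 + 251.5 = 69.3709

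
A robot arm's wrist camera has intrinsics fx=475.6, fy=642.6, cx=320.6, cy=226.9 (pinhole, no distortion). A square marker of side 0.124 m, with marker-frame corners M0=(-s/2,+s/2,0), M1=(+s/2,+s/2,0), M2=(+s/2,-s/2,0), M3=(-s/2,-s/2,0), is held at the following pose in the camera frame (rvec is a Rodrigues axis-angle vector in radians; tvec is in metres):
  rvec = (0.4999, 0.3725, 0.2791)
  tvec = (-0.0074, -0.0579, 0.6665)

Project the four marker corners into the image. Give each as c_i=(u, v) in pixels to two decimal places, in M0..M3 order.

c0=(271.82, 202.46) c1=(346.93, 241.87) c2=(365.71, 134.73) c3=(282.30, 97.12)

Intrinsics K: fx=475.6, fy=642.6, cx=320.6, cy=226.9
Marker side s = 0.124 m; corners in marker frame (Z=0):
  M0 = (-0.0620, +0.0620, 0)
  M1 = (+0.0620, +0.0620, 0)
  M2 = (+0.0620, -0.0620, 0)
  M3 = (-0.0620, -0.0620, 0)
rvec = (0.4999, 0.3725, 0.2791), |rvec| = θ = 0.68305 rad = 39.136°
Rodrigues: sinθ=0.63116, 1−cosθ=0.22435; R = I + sinθ·[k]× + (1−cosθ)·[k]×²:
    [+0.89582 -0.16836 +0.41129]
    [+0.34744 +0.84238 -0.41193]
    [-0.27711 +0.51192 +0.81311]
t = (-0.0074, -0.0579, 0.6665) m
M0: Pc = R·M0+t = (-0.07338, -0.02721, +0.71542); u = 475.6·(-0.07338)/0.71542 + 320.6 = 271.8188, v = 642.6·(-0.02721)/0.71542 + 226.9 = 202.4560
M1: Pc = R·M1+t = (+0.03770, +0.01587, +0.68106); u = 475.6·(+0.03770)/0.68106 + 320.6 = 346.9288, v = 642.6·(+0.01587)/0.68106 + 226.9 = 241.8725
M2: Pc = R·M2+t = (+0.05858, -0.08859, +0.61758); u = 475.6·(+0.05858)/0.61758 + 320.6 = 365.7118, v = 642.6·(-0.08859)/0.61758 + 226.9 = 134.7252
M3: Pc = R·M3+t = (-0.05250, -0.13167, +0.65194); u = 475.6·(-0.05250)/0.65194 + 320.6 = 282.2986, v = 642.6·(-0.13167)/0.65194 + 226.9 = 97.1182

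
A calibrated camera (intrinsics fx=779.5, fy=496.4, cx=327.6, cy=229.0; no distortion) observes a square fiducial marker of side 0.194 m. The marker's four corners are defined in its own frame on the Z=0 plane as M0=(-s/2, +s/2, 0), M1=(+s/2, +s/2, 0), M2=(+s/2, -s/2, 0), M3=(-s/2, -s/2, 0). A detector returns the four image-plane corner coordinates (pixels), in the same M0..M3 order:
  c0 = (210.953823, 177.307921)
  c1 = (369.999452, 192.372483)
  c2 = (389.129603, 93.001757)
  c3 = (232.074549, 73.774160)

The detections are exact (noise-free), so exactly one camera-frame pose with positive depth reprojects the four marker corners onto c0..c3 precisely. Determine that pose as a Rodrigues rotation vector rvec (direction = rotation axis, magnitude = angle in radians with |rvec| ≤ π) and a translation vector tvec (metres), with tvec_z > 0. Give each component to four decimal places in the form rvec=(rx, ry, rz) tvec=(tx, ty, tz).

Intrinsics K: fx=779.5, fy=496.4, cx=327.6, cy=229.0
Marker side s = 0.194 m; corners in marker frame (Z=0):
  M0 = (-0.0970, +0.0970, 0)
  M1 = (+0.0970, +0.0970, 0)
  M2 = (+0.0970, -0.0970, 0)
  M3 = (-0.0970, -0.0970, 0)
Detected image corners:
  c0 = (210.953823, 177.307921) px
  c1 = (369.999452, 192.372483) px
  c2 = (389.129603, 93.001757) px
  c3 = (232.074549, 73.774160) px
Planar DLT: solve 8×8 A·h = b for H (H[2,2]=1):
  H  [+880.13218 -114.80697 +302.24521]
  H  [+117.63093 +517.73581 +134.11223]
  H  [+0.21780 -0.03719 +1.00000]
B = K⁻¹H; ‖b₁‖=1.068927, ‖b₂‖=1.068927; λ = 2/(‖b₁‖+‖b₂‖) = 0.935518, sign → tz>0 ⇒ λ=+0.935518
r₁ = λ·B[:,0] = (+0.97066,+0.12769,+0.20376); r₂ = λ·B[:,1] = (-0.12317,+0.99178,-0.03479)
r₃ = r₁×r₂ = (-0.20652,+0.00867,+0.97840); SVD([r₁ r₂ r₃]) → R = UVᵀ:
  R  [+0.97066 -0.12317 -0.20652]
  R  [+0.12769 +0.99178 +0.00867]
  R  [+0.20376 -0.03479 +0.97840]
t = (-0.03043, -0.17883, +0.93552) m
tr R = 2.940838; θ = arccos((tr R − 1)/2) = 0.243837 rad = 13.971°
axis k = ((R−Rᵀ)₃₂, (R−Rᵀ)₁₃, (R−Rᵀ)₂₁) / (2 sinθ) = (-0.090007, -0.849702, +0.519525)
rvec = θ·k = (-0.021947, -0.207188, +0.126679)

rvec=(-0.0219, -0.2072, 0.1267) tvec=(-0.0304, -0.1788, 0.9355)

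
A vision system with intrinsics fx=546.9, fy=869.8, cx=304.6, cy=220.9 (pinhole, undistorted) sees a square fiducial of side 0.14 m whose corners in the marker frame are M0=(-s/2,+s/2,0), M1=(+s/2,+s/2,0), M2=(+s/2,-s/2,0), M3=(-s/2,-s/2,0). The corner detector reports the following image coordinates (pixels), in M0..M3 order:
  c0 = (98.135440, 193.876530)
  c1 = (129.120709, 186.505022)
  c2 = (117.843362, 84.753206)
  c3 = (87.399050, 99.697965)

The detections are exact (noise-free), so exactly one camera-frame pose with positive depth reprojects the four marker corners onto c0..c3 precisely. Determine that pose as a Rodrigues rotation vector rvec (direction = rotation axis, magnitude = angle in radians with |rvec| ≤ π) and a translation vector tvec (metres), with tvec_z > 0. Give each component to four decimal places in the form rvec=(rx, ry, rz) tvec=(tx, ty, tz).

rvec=(0.1364, 0.7335, -0.1092) tvec=(-0.4455, -0.1126, 1.2365)

Intrinsics K: fx=546.9, fy=869.8, cx=304.6, cy=220.9
Marker side s = 0.14 m; corners in marker frame (Z=0):
  M0 = (-0.0700, +0.0700, 0)
  M1 = (+0.0700, +0.0700, 0)
  M2 = (+0.0700, -0.0700, 0)
  M3 = (-0.0700, -0.0700, 0)
Detected image corners:
  c0 = (98.135440, 193.876530) px
  c1 = (129.120709, 186.505022) px
  c2 = (117.843362, 84.753206) px
  c3 = (87.399050, 99.697965) px
Planar DLT: solve 8×8 A·h = b for H (H[2,2]=1):
  H  [+160.54904 +86.03452 +107.56619]
  H  [-156.42873 +708.49952 +141.65819]
  H  [-0.54429 +0.06925 +1.00000]
B = K⁻¹H; ‖b₁‖=0.808735, ‖b₂‖=0.808735; λ = 2/(‖b₁‖+‖b₂‖) = 1.236499, sign → tz>0 ⇒ λ=+1.236499
r₁ = λ·B[:,0] = (+0.73783,-0.05145,-0.67302); r₂ = λ·B[:,1] = (+0.14683,+0.98545,+0.08563)
r₃ = r₁×r₂ = (+0.65882,-0.16200,+0.73465); SVD([r₁ r₂ r₃]) → R = UVᵀ:
  R  [+0.73783 +0.14683 +0.65882]
  R  [-0.05145 +0.98545 -0.16200]
  R  [-0.67302 +0.08563 +0.73465]
t = (-0.44548, -0.11265, +1.23650) m
tr R = 2.457933; θ = arccos((tr R − 1)/2) = 0.753986 rad = 43.200°
axis k = ((R−Rᵀ)₃₂, (R−Rᵀ)₁₃, (R−Rᵀ)₂₁) / (2 sinθ) = (+0.180866, +0.972786, -0.144825)
rvec = θ·k = (+0.136370, +0.733467, -0.109196)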